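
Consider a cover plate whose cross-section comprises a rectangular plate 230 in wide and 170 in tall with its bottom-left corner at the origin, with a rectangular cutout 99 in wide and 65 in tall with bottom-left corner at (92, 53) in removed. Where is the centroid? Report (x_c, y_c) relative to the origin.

plate: A = 230 × 170 = 39100.00, centroid at (115.00, 85.00).
hole: A = −(99 × 65) = -6435.00, centroid at (141.50, 85.50).
ΣA = 32665.00 in², ΣAx_c = 3585947.50 in³, ΣAy_c = 2773307.50 in³.
x_c = 3585947.50/32665.00 = 109.78 in; y_c = 2773307.50/32665.00 = 84.90 in.

x_c = 109.78 in, y_c = 84.90 in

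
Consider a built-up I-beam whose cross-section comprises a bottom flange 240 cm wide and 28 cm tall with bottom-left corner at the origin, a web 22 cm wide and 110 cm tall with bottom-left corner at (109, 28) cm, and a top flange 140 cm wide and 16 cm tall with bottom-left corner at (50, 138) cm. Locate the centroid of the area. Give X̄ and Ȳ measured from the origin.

X̄ = 120.00 cm, Ȳ = 54.66 cm

bottom flange: A = 240 × 28 = 6720.00, centroid at (120.00, 14.00).
web: A = 22 × 110 = 2420.00, centroid at (120.00, 83.00).
top flange: A = 140 × 16 = 2240.00, centroid at (120.00, 146.00).
ΣA = 11380.00 cm²
ΣAX̄ = (6720.00)(120.00) + (2420.00)(120.00) + (2240.00)(120.00) = 1365600.00 cm³
ΣAȲ = (6720.00)(14.00) + (2420.00)(83.00) + (2240.00)(146.00) = 621980.00 cm³
X̄ = 1365600.00 / 11380.00 = 120.00 cm
Ȳ = 621980.00 / 11380.00 = 54.66 cm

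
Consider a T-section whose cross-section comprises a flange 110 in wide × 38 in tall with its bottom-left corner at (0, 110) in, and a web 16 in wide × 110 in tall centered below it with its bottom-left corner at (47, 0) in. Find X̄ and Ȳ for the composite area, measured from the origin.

Part | A | x̄ᵢ | ȳᵢ | A·x̄ᵢ | A·ȳᵢ
web | 1760.00 | 55.00 | 55.00 | 96800.00 | 96800.00
flange | 4180.00 | 55.00 | 129.00 | 229900.00 | 539220.00
Σ | 5940.00 |  |  | 326700.00 | 636020.00
X̄ = 326700.00 / 5940.00 = 55.00 in
Ȳ = 636020.00 / 5940.00 = 107.07 in

X̄ = 55.00 in, Ȳ = 107.07 in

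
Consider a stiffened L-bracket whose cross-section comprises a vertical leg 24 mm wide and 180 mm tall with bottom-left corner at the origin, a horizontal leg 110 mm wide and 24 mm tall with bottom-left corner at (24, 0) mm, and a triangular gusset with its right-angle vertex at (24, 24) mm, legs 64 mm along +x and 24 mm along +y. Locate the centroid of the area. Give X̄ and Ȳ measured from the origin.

X̄ = 38.20 mm, Ȳ = 57.59 mm

vertical leg: A = 24 × 180 = 4320.00, centroid at (12.00, 90.00).
horizontal leg: A = 110 × 24 = 2640.00, centroid at (79.00, 12.00).
gusset: A = ½·64·24 = 768.00, centroid at (45.33, 32.00).
ΣA = 7728.00 mm², ΣAX̄ = 295216.00 mm³, ΣAȲ = 445056.00 mm³.
X̄ = 295216.00/7728.00 = 38.20 mm; Ȳ = 445056.00/7728.00 = 57.59 mm.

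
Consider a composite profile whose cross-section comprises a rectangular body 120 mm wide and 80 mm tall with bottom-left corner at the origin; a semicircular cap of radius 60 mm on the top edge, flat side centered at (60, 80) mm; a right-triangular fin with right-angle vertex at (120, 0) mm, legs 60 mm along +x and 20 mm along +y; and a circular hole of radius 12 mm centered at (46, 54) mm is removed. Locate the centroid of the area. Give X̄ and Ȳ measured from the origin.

X̄ = 63.53 mm, Ȳ = 62.33 mm

Part | A | x̄ᵢ | ȳᵢ | A·x̄ᵢ | A·ȳᵢ
rectangular body | 9600.00 | 60.00 | 40.00 | 576000.00 | 384000.00
semicircular top | 5654.87 | 60.00 | 105.46 | 339292.01 | 596389.34
triangular fin | 600.00 | 140.00 | 6.67 | 84000.00 | 4000.00
hole | -452.39 | 46.00 | 54.00 | -20809.91 | -24429.02
Σ | 15402.48 |  |  | 978482.10 | 959960.32
X̄ = 978482.10 / 15402.48 = 63.53 mm
Ȳ = 959960.32 / 15402.48 = 62.33 mm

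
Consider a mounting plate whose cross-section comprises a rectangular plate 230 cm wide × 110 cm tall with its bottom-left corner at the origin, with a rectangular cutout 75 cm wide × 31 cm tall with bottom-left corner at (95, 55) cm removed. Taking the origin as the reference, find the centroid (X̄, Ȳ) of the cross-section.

X̄ = 113.23 cm, Ȳ = 53.43 cm

plate: A = 230 × 110 = 25300.00, centroid at (115.00, 55.00).
hole: A = −(75 × 31) = -2325.00, centroid at (132.50, 70.50).
ΣA = 22975.00 cm², ΣAX̄ = 2601437.50 cm³, ΣAȲ = 1227587.50 cm³.
X̄ = 2601437.50/22975.00 = 113.23 cm; Ȳ = 1227587.50/22975.00 = 53.43 cm.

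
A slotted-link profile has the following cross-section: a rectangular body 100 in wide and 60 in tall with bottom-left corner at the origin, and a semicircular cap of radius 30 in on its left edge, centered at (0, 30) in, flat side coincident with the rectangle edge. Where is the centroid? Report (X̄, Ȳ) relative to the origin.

rectangular body: A = 100 × 60 = 6000.00, centroid at (50.00, 30.00).
semicircular end: A = ½π·30² = 1413.72, centroid at (-12.73, 30.00).
ΣA = 7413.72 in²
ΣAX̄ = (6000.00)(50.00) + (1413.72)(-12.73) = 282000.00 in³
ΣAȲ = (6000.00)(30.00) + (1413.72)(30.00) = 222411.50 in³
X̄ = 282000.00 / 7413.72 = 38.04 in
Ȳ = 222411.50 / 7413.72 = 30.00 in

X̄ = 38.04 in, Ȳ = 30.00 in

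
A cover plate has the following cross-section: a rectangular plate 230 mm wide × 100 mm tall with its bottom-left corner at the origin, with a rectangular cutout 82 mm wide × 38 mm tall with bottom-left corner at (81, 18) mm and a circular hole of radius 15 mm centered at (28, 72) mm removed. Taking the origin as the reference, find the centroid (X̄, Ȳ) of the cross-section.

X̄ = 117.07 mm, Ȳ = 51.30 mm

Part | A | x̄ᵢ | ȳᵢ | A·x̄ᵢ | A·ȳᵢ
plate | 23000.00 | 115.00 | 50.00 | 2645000.00 | 1150000.00
hole 1 | -3116.00 | 122.00 | 37.00 | -380152.00 | -115292.00
hole 2 | -706.86 | 28.00 | 72.00 | -19792.03 | -50893.80
Σ | 19177.14 |  |  | 2245055.97 | 983814.20
X̄ = 2245055.97 / 19177.14 = 117.07 mm
Ȳ = 983814.20 / 19177.14 = 51.30 mm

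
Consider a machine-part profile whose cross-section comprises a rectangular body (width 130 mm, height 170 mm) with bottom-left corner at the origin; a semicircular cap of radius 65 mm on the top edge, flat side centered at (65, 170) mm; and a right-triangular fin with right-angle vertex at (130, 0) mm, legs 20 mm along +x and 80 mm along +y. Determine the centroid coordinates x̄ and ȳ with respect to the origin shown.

x̄ = 66.94 mm, ȳ = 108.72 mm

Part | A | x̄ᵢ | ȳᵢ | A·x̄ᵢ | A·ȳᵢ
rectangular body | 22100.00 | 65.00 | 85.00 | 1436500.00 | 1878500.00
semicircular top | 6636.61 | 65.00 | 197.59 | 431379.94 | 1311307.80
triangular fin | 800.00 | 136.67 | 26.67 | 109333.33 | 21333.33
Σ | 29536.61 |  |  | 1977213.27 | 3211141.13
x̄ = 1977213.27 / 29536.61 = 66.94 mm
ȳ = 3211141.13 / 29536.61 = 108.72 mm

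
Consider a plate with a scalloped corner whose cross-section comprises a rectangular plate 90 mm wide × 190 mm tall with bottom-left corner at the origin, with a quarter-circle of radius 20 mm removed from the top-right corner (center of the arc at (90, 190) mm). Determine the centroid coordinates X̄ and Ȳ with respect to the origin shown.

plate: A = 90 × 190 = 17100.00, centroid at (45.00, 95.00).
removed quarter-circle: A = −¼π·20² = -314.16, centroid at (81.51, 181.51).
ΣA = 16785.84 mm²
ΣAX̄ = (17100.00)(45.00) + (-314.16)(81.51) = 743892.33 mm³
ΣAȲ = (17100.00)(95.00) + (-314.16)(181.51) = 1567476.41 mm³
X̄ = 743892.33 / 16785.84 = 44.32 mm
Ȳ = 1567476.41 / 16785.84 = 93.38 mm

X̄ = 44.32 mm, Ȳ = 93.38 mm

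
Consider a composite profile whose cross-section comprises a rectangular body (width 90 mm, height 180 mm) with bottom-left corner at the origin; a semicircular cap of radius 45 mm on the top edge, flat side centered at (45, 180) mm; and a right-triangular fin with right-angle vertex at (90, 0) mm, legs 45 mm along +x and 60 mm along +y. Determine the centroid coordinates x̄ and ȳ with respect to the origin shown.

x̄ = 48.91 mm, ȳ = 102.18 mm

Part | A | x̄ᵢ | ȳᵢ | A·x̄ᵢ | A·ȳᵢ
rectangular body | 16200.00 | 45.00 | 90.00 | 729000.00 | 1458000.00
semicircular top | 3180.86 | 45.00 | 199.10 | 143138.82 | 633305.26
triangular fin | 1350.00 | 105.00 | 20.00 | 141750.00 | 27000.00
Σ | 20730.86 |  |  | 1013888.82 | 2118305.26
x̄ = 1013888.82 / 20730.86 = 48.91 mm
ȳ = 2118305.26 / 20730.86 = 102.18 mm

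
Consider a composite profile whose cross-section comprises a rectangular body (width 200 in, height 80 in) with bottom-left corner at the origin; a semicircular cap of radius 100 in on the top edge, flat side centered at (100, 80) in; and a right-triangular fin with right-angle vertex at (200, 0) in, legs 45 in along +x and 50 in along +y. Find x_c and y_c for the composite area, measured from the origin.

rectangular body: A = 200 × 80 = 16000.00, centroid at (100.00, 40.00).
semicircular top: A = ½π·100² = 15707.96, centroid at (100.00, 122.44).
triangular fin: A = ½·45·50 = 1125.00, centroid at (215.00, 16.67).
ΣA = 32832.96 in²
ΣAx_c = (16000.00)(100.00) + (15707.96)(100.00) + (1125.00)(215.00) = 3412671.33 in³
ΣAy_c = (16000.00)(40.00) + (15707.96)(122.44) + (1125.00)(16.67) = 2582053.73 in³
x_c = 3412671.33 / 32832.96 = 103.94 in
y_c = 2582053.73 / 32832.96 = 78.64 in

x_c = 103.94 in, y_c = 78.64 in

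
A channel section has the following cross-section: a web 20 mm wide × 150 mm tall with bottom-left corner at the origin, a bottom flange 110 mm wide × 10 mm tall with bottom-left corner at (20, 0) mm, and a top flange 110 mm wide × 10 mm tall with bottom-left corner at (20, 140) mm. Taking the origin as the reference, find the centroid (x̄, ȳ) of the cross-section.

x̄ = 37.50 mm, ȳ = 75.00 mm

web: A = 20 × 150 = 3000.00, centroid at (10.00, 75.00).
bottom flange: A = 110 × 10 = 1100.00, centroid at (75.00, 5.00).
top flange: A = 110 × 10 = 1100.00, centroid at (75.00, 145.00).
ΣA = 5200.00 mm², ΣAx̄ = 195000.00 mm³, ΣAȳ = 390000.00 mm³.
x̄ = 195000.00/5200.00 = 37.50 mm; ȳ = 390000.00/5200.00 = 75.00 mm.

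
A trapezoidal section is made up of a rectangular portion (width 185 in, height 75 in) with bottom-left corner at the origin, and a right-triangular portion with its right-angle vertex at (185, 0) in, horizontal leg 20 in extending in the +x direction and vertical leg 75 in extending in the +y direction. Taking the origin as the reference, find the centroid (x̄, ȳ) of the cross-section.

Part | A | x̄ᵢ | ȳᵢ | A·x̄ᵢ | A·ȳᵢ
rectangular portion | 13875.00 | 92.50 | 37.50 | 1283437.50 | 520312.50
triangular portion | 750.00 | 191.67 | 25.00 | 143750.00 | 18750.00
Σ | 14625.00 |  |  | 1427187.50 | 539062.50
x̄ = 1427187.50 / 14625.00 = 97.59 in
ȳ = 539062.50 / 14625.00 = 36.86 in

x̄ = 97.59 in, ȳ = 36.86 in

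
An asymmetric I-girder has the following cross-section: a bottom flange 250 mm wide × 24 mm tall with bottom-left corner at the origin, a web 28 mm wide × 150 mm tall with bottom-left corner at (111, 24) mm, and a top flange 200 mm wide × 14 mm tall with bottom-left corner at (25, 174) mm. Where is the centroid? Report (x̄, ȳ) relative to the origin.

x̄ = 125.00 mm, ȳ = 76.51 mm

Part | A | x̄ᵢ | ȳᵢ | A·x̄ᵢ | A·ȳᵢ
bottom flange | 6000.00 | 125.00 | 12.00 | 750000.00 | 72000.00
web | 4200.00 | 125.00 | 99.00 | 525000.00 | 415800.00
top flange | 2800.00 | 125.00 | 181.00 | 350000.00 | 506800.00
Σ | 13000.00 |  |  | 1625000.00 | 994600.00
x̄ = 1625000.00 / 13000.00 = 125.00 mm
ȳ = 994600.00 / 13000.00 = 76.51 mm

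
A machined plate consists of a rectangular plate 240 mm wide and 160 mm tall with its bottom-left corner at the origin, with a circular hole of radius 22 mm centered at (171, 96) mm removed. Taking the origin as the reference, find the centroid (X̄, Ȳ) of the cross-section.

plate: A = 240 × 160 = 38400.00, centroid at (120.00, 80.00).
hole: A = −π·22² = -1520.53, centroid at (171.00, 96.00).
ΣA = 36879.47 mm²
ΣAX̄ = (38400.00)(120.00) + (-1520.53)(171.00) = 4347989.23 mm³
ΣAȲ = (38400.00)(80.00) + (-1520.53)(96.00) = 2926029.04 mm³
X̄ = 4347989.23 / 36879.47 = 117.90 mm
Ȳ = 2926029.04 / 36879.47 = 79.34 mm

X̄ = 117.90 mm, Ȳ = 79.34 mm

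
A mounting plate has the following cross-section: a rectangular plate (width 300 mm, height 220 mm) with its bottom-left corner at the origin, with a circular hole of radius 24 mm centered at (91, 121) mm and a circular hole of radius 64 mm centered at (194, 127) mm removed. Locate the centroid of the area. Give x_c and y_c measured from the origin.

x_c = 141.05 mm, y_c = 105.35 mm

Part | A | x̄ᵢ | ȳᵢ | A·x̄ᵢ | A·ȳᵢ
plate | 66000.00 | 150.00 | 110.00 | 9900000.00 | 7260000.00
hole 1 | -1809.56 | 91.00 | 121.00 | -164669.72 | -218956.44
hole 2 | -12867.96 | 194.00 | 127.00 | -2496384.92 | -1634231.37
Σ | 51322.48 |  |  | 7238945.36 | 5406812.19
x_c = 7238945.36 / 51322.48 = 141.05 mm
y_c = 5406812.19 / 51322.48 = 105.35 mm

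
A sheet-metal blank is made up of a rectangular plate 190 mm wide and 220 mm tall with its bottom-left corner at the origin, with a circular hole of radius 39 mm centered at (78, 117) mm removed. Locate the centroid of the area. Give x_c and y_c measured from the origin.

plate: A = 190 × 220 = 41800.00, centroid at (95.00, 110.00).
hole: A = −π·39² = -4778.36, centroid at (78.00, 117.00).
ΣA = 37021.64 mm², ΣAx_c = 3598287.73 mm³, ΣAy_c = 4038931.60 mm³.
x_c = 3598287.73/37021.64 = 97.19 mm; y_c = 4038931.60/37021.64 = 109.10 mm.

x_c = 97.19 mm, y_c = 109.10 mm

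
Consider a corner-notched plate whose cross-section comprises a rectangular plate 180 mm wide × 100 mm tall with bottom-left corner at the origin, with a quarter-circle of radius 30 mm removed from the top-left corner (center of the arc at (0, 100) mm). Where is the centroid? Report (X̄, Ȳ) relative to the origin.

X̄ = 93.16 mm, Ȳ = 48.48 mm

plate: A = 180 × 100 = 18000.00, centroid at (90.00, 50.00).
removed quarter-circle: A = −¼π·30² = -706.86, centroid at (12.73, 87.27).
ΣA = 17293.14 mm²
ΣAX̄ = (18000.00)(90.00) + (-706.86)(12.73) = 1611000.00 mm³
ΣAȲ = (18000.00)(50.00) + (-706.86)(87.27) = 838314.17 mm³
X̄ = 1611000.00 / 17293.14 = 93.16 mm
Ȳ = 838314.17 / 17293.14 = 48.48 mm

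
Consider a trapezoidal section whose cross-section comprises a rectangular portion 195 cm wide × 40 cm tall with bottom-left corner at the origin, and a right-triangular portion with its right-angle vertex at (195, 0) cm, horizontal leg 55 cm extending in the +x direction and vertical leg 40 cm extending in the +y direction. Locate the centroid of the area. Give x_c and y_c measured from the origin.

rectangular portion: A = 195 × 40 = 7800.00, centroid at (97.50, 20.00).
triangular portion: A = ½·55·40 = 1100.00, centroid at (213.33, 13.33).
ΣA = 8900.00 cm², ΣAx_c = 995166.67 cm³, ΣAy_c = 170666.67 cm³.
x_c = 995166.67/8900.00 = 111.82 cm; y_c = 170666.67/8900.00 = 19.18 cm.

x_c = 111.82 cm, y_c = 19.18 cm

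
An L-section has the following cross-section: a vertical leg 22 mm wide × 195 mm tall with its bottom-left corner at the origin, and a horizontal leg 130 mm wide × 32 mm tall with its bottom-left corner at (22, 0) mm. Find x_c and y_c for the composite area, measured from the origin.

Part | A | x̄ᵢ | ȳᵢ | A·x̄ᵢ | A·ȳᵢ
vertical leg | 4290.00 | 11.00 | 97.50 | 47190.00 | 418275.00
horizontal leg | 4160.00 | 87.00 | 16.00 | 361920.00 | 66560.00
Σ | 8450.00 |  |  | 409110.00 | 484835.00
x_c = 409110.00 / 8450.00 = 48.42 mm
y_c = 484835.00 / 8450.00 = 57.38 mm

x_c = 48.42 mm, y_c = 57.38 mm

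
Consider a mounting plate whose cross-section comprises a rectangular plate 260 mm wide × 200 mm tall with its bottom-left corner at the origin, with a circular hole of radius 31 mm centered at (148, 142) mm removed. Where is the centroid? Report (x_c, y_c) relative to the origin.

x_c = 128.89 mm, y_c = 97.41 mm

plate: A = 260 × 200 = 52000.00, centroid at (130.00, 100.00).
hole: A = −π·31² = -3019.07, centroid at (148.00, 142.00).
ΣA = 48980.93 mm²
ΣAx_c = (52000.00)(130.00) + (-3019.07)(148.00) = 6313177.56 mm³
ΣAy_c = (52000.00)(100.00) + (-3019.07)(142.00) = 4771291.98 mm³
x_c = 6313177.56 / 48980.93 = 128.89 mm
y_c = 4771291.98 / 48980.93 = 97.41 mm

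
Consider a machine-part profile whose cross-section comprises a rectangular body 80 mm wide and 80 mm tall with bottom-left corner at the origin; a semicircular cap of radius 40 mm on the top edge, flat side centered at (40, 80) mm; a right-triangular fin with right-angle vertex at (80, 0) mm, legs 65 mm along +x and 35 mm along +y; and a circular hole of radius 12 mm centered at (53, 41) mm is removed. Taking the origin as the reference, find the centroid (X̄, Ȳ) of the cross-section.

X̄ = 46.70 mm, Ȳ = 51.51 mm

Part | A | x̄ᵢ | ȳᵢ | A·x̄ᵢ | A·ȳᵢ
rectangular body | 6400.00 | 40.00 | 40.00 | 256000.00 | 256000.00
semicircular top | 2513.27 | 40.00 | 96.98 | 100530.96 | 243728.60
triangular fin | 1137.50 | 101.67 | 11.67 | 115645.83 | 13270.83
hole | -452.39 | 53.00 | 41.00 | -23976.64 | -18547.96
Σ | 9598.38 |  |  | 448200.16 | 494451.47
X̄ = 448200.16 / 9598.38 = 46.70 mm
Ȳ = 494451.47 / 9598.38 = 51.51 mm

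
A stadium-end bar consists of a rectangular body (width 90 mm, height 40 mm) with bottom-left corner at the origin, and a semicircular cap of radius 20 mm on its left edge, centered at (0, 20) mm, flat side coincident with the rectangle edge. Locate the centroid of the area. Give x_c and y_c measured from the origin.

x_c = 37.05 mm, y_c = 20.00 mm

Part | A | x̄ᵢ | ȳᵢ | A·x̄ᵢ | A·ȳᵢ
rectangular body | 3600.00 | 45.00 | 20.00 | 162000.00 | 72000.00
semicircular end | 628.32 | -8.49 | 20.00 | -5333.33 | 12566.37
Σ | 4228.32 |  |  | 156666.67 | 84566.37
x_c = 156666.67 / 4228.32 = 37.05 mm
y_c = 84566.37 / 4228.32 = 20.00 mm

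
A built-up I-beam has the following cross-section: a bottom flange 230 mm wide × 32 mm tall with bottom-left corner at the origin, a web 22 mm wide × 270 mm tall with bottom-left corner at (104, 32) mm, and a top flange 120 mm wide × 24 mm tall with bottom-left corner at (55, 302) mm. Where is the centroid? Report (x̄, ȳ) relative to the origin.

bottom flange: A = 230 × 32 = 7360.00, centroid at (115.00, 16.00).
web: A = 22 × 270 = 5940.00, centroid at (115.00, 167.00).
top flange: A = 120 × 24 = 2880.00, centroid at (115.00, 314.00).
ΣA = 16180.00 mm², ΣAx̄ = 1860700.00 mm³, ΣAȳ = 2014060.00 mm³.
x̄ = 1860700.00/16180.00 = 115.00 mm; ȳ = 2014060.00/16180.00 = 124.48 mm.

x̄ = 115.00 mm, ȳ = 124.48 mm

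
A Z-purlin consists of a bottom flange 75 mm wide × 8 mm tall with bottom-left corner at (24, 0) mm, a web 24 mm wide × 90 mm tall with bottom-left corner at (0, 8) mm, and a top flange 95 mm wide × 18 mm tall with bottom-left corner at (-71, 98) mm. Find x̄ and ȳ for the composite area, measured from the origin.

x̄ = 5.06 mm, ȳ = 67.08 mm

bottom flange: A = 75 × 8 = 600.00, centroid at (61.50, 4.00).
web: A = 24 × 90 = 2160.00, centroid at (12.00, 53.00).
top flange: A = 95 × 18 = 1710.00, centroid at (-23.50, 107.00).
ΣA = 4470.00 mm²
ΣAx̄ = (600.00)(61.50) + (2160.00)(12.00) + (1710.00)(-23.50) = 22635.00 mm³
ΣAȳ = (600.00)(4.00) + (2160.00)(53.00) + (1710.00)(107.00) = 299850.00 mm³
x̄ = 22635.00 / 4470.00 = 5.06 mm
ȳ = 299850.00 / 4470.00 = 67.08 mm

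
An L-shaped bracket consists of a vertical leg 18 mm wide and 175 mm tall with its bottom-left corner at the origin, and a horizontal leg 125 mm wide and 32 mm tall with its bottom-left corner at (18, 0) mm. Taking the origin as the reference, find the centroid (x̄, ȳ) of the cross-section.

vertical leg: A = 18 × 175 = 3150.00, centroid at (9.00, 87.50).
horizontal leg: A = 125 × 32 = 4000.00, centroid at (80.50, 16.00).
ΣA = 7150.00 mm²
ΣAx̄ = (3150.00)(9.00) + (4000.00)(80.50) = 350350.00 mm³
ΣAȳ = (3150.00)(87.50) + (4000.00)(16.00) = 339625.00 mm³
x̄ = 350350.00 / 7150.00 = 49.00 mm
ȳ = 339625.00 / 7150.00 = 47.50 mm

x̄ = 49.00 mm, ȳ = 47.50 mm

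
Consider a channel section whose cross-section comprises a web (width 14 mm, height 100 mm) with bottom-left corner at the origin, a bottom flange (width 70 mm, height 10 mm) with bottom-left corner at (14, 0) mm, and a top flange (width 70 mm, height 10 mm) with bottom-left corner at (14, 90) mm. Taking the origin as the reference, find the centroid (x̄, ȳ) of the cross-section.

web: A = 14 × 100 = 1400.00, centroid at (7.00, 50.00).
bottom flange: A = 70 × 10 = 700.00, centroid at (49.00, 5.00).
top flange: A = 70 × 10 = 700.00, centroid at (49.00, 95.00).
ΣA = 2800.00 mm²
ΣAx̄ = (1400.00)(7.00) + (700.00)(49.00) + (700.00)(49.00) = 78400.00 mm³
ΣAȳ = (1400.00)(50.00) + (700.00)(5.00) + (700.00)(95.00) = 140000.00 mm³
x̄ = 78400.00 / 2800.00 = 28.00 mm
ȳ = 140000.00 / 2800.00 = 50.00 mm

x̄ = 28.00 mm, ȳ = 50.00 mm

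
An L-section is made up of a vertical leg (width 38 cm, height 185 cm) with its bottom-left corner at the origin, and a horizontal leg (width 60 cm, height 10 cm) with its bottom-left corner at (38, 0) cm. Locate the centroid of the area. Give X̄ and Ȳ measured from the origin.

X̄ = 22.85 cm, Ȳ = 85.62 cm

vertical leg: A = 38 × 185 = 7030.00, centroid at (19.00, 92.50).
horizontal leg: A = 60 × 10 = 600.00, centroid at (68.00, 5.00).
ΣA = 7630.00 cm²
ΣAX̄ = (7030.00)(19.00) + (600.00)(68.00) = 174370.00 cm³
ΣAȲ = (7030.00)(92.50) + (600.00)(5.00) = 653275.00 cm³
X̄ = 174370.00 / 7630.00 = 22.85 cm
Ȳ = 653275.00 / 7630.00 = 85.62 cm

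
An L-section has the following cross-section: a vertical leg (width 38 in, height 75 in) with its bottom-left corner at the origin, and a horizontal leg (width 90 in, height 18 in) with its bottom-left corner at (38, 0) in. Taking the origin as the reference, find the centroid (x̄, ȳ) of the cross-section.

x̄ = 42.19 in, ȳ = 27.17 in

Part | A | x̄ᵢ | ȳᵢ | A·x̄ᵢ | A·ȳᵢ
vertical leg | 2850.00 | 19.00 | 37.50 | 54150.00 | 106875.00
horizontal leg | 1620.00 | 83.00 | 9.00 | 134460.00 | 14580.00
Σ | 4470.00 |  |  | 188610.00 | 121455.00
x̄ = 188610.00 / 4470.00 = 42.19 in
ȳ = 121455.00 / 4470.00 = 27.17 in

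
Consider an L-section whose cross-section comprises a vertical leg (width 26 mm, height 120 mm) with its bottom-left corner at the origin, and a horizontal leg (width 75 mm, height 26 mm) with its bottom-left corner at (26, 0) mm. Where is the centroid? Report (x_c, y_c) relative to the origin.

vertical leg: A = 26 × 120 = 3120.00, centroid at (13.00, 60.00).
horizontal leg: A = 75 × 26 = 1950.00, centroid at (63.50, 13.00).
ΣA = 5070.00 mm²
ΣAx_c = (3120.00)(13.00) + (1950.00)(63.50) = 164385.00 mm³
ΣAy_c = (3120.00)(60.00) + (1950.00)(13.00) = 212550.00 mm³
x_c = 164385.00 / 5070.00 = 32.42 mm
y_c = 212550.00 / 5070.00 = 41.92 mm

x_c = 32.42 mm, y_c = 41.92 mm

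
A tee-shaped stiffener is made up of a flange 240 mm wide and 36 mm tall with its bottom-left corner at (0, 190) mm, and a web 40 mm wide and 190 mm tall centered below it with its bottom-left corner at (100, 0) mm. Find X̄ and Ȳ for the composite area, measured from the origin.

X̄ = 120.00 mm, Ȳ = 155.12 mm

web: A = 40 × 190 = 7600.00, centroid at (120.00, 95.00).
flange: A = 240 × 36 = 8640.00, centroid at (120.00, 208.00).
ΣA = 16240.00 mm², ΣAX̄ = 1948800.00 mm³, ΣAȲ = 2519120.00 mm³.
X̄ = 1948800.00/16240.00 = 120.00 mm; Ȳ = 2519120.00/16240.00 = 155.12 mm.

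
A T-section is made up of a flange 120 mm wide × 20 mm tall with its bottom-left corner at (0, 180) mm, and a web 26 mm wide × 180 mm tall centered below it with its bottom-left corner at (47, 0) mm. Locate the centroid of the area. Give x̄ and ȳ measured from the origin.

Part | A | x̄ᵢ | ȳᵢ | A·x̄ᵢ | A·ȳᵢ
web | 4680.00 | 60.00 | 90.00 | 280800.00 | 421200.00
flange | 2400.00 | 60.00 | 190.00 | 144000.00 | 456000.00
Σ | 7080.00 |  |  | 424800.00 | 877200.00
x̄ = 424800.00 / 7080.00 = 60.00 mm
ȳ = 877200.00 / 7080.00 = 123.90 mm

x̄ = 60.00 mm, ȳ = 123.90 mm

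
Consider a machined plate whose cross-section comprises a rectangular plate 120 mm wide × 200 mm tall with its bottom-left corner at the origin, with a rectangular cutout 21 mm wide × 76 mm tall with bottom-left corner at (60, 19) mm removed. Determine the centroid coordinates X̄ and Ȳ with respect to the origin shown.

plate: A = 120 × 200 = 24000.00, centroid at (60.00, 100.00).
hole: A = −(21 × 76) = -1596.00, centroid at (70.50, 57.00).
ΣA = 22404.00 mm²
ΣAX̄ = (24000.00)(60.00) + (-1596.00)(70.50) = 1327482.00 mm³
ΣAȲ = (24000.00)(100.00) + (-1596.00)(57.00) = 2309028.00 mm³
X̄ = 1327482.00 / 22404.00 = 59.25 mm
Ȳ = 2309028.00 / 22404.00 = 103.06 mm

X̄ = 59.25 mm, Ȳ = 103.06 mm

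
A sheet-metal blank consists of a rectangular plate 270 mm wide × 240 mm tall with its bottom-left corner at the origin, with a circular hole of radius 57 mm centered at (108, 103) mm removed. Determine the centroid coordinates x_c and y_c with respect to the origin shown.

plate: A = 270 × 240 = 64800.00, centroid at (135.00, 120.00).
hole: A = −π·57² = -10207.03, centroid at (108.00, 103.00).
ΣA = 54592.97 mm²
ΣAx_c = (64800.00)(135.00) + (-10207.03)(108.00) = 7645640.27 mm³
ΣAy_c = (64800.00)(120.00) + (-10207.03)(103.00) = 6724675.44 mm³
x_c = 7645640.27 / 54592.97 = 140.05 mm
y_c = 6724675.44 / 54592.97 = 123.18 mm

x_c = 140.05 mm, y_c = 123.18 mm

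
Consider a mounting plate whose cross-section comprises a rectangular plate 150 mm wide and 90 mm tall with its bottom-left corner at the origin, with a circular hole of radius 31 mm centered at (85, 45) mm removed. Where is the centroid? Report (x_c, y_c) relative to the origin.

x_c = 72.12 mm, y_c = 45.00 mm

Part | A | x̄ᵢ | ȳᵢ | A·x̄ᵢ | A·ȳᵢ
plate | 13500.00 | 75.00 | 45.00 | 1012500.00 | 607500.00
hole | -3019.07 | 85.00 | 45.00 | -256621.00 | -135858.17
Σ | 10480.93 |  |  | 755879.00 | 471641.83
x_c = 755879.00 / 10480.93 = 72.12 mm
y_c = 471641.83 / 10480.93 = 45.00 mm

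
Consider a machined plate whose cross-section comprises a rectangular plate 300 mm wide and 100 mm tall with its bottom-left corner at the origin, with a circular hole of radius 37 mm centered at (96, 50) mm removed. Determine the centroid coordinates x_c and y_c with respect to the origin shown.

x_c = 159.04 mm, y_c = 50.00 mm

plate: A = 300 × 100 = 30000.00, centroid at (150.00, 50.00).
hole: A = −π·37² = -4300.84, centroid at (96.00, 50.00).
ΣA = 25699.16 mm², ΣAx_c = 4087119.33 mm³, ΣAy_c = 1284957.98 mm³.
x_c = 4087119.33/25699.16 = 159.04 mm; y_c = 1284957.98/25699.16 = 50.00 mm.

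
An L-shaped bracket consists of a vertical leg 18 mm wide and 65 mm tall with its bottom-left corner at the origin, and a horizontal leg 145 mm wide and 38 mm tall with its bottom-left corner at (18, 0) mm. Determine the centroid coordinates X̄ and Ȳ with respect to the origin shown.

vertical leg: A = 18 × 65 = 1170.00, centroid at (9.00, 32.50).
horizontal leg: A = 145 × 38 = 5510.00, centroid at (90.50, 19.00).
ΣA = 6680.00 mm²
ΣAX̄ = (1170.00)(9.00) + (5510.00)(90.50) = 509185.00 mm³
ΣAȲ = (1170.00)(32.50) + (5510.00)(19.00) = 142715.00 mm³
X̄ = 509185.00 / 6680.00 = 76.23 mm
Ȳ = 142715.00 / 6680.00 = 21.36 mm

X̄ = 76.23 mm, Ȳ = 21.36 mm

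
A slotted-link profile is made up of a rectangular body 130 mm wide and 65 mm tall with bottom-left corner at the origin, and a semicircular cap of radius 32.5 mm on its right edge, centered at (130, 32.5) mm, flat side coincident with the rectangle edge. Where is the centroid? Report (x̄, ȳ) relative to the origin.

Part | A | x̄ᵢ | ȳᵢ | A·x̄ᵢ | A·ȳᵢ
rectangular body | 8450.00 | 65.00 | 32.50 | 549250.00 | 274625.00
semicircular end | 1659.15 | 143.79 | 32.50 | 238575.39 | 53922.49
Σ | 10109.15 |  |  | 787825.39 | 328547.49
x̄ = 787825.39 / 10109.15 = 77.93 mm
ȳ = 328547.49 / 10109.15 = 32.50 mm

x̄ = 77.93 mm, ȳ = 32.50 mm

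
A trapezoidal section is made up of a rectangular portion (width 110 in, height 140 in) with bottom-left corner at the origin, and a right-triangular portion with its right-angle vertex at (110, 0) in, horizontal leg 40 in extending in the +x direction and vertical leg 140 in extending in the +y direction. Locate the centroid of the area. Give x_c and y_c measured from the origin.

Part | A | x̄ᵢ | ȳᵢ | A·x̄ᵢ | A·ȳᵢ
rectangular portion | 15400.00 | 55.00 | 70.00 | 847000.00 | 1078000.00
triangular portion | 2800.00 | 123.33 | 46.67 | 345333.33 | 130666.67
Σ | 18200.00 |  |  | 1192333.33 | 1208666.67
x_c = 1192333.33 / 18200.00 = 65.51 in
y_c = 1208666.67 / 18200.00 = 66.41 in

x_c = 65.51 in, y_c = 66.41 in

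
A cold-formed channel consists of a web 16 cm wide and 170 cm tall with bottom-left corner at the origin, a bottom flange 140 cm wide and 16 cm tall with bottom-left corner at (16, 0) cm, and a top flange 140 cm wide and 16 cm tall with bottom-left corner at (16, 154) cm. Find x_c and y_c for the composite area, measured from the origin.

web: A = 16 × 170 = 2720.00, centroid at (8.00, 85.00).
bottom flange: A = 140 × 16 = 2240.00, centroid at (86.00, 8.00).
top flange: A = 140 × 16 = 2240.00, centroid at (86.00, 162.00).
ΣA = 7200.00 cm², ΣAx_c = 407040.00 cm³, ΣAy_c = 612000.00 cm³.
x_c = 407040.00/7200.00 = 56.53 cm; y_c = 612000.00/7200.00 = 85.00 cm.

x_c = 56.53 cm, y_c = 85.00 cm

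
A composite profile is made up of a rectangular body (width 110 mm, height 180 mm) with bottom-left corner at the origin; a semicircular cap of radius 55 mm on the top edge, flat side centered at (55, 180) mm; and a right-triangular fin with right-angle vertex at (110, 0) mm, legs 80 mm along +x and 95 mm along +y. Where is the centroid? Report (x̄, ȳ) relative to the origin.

rectangular body: A = 110 × 180 = 19800.00, centroid at (55.00, 90.00).
semicircular top: A = ½π·55² = 4751.66, centroid at (55.00, 203.34).
triangular fin: A = ½·80·95 = 3800.00, centroid at (136.67, 31.67).
ΣA = 28351.66 mm²
ΣAx̄ = (19800.00)(55.00) + (4751.66)(55.00) + (3800.00)(136.67) = 1869674.57 mm³
ΣAȳ = (19800.00)(90.00) + (4751.66)(203.34) + (3800.00)(31.67) = 2868548.60 mm³
x̄ = 1869674.57 / 28351.66 = 65.95 mm
ȳ = 2868548.60 / 28351.66 = 101.18 mm

x̄ = 65.95 mm, ȳ = 101.18 mm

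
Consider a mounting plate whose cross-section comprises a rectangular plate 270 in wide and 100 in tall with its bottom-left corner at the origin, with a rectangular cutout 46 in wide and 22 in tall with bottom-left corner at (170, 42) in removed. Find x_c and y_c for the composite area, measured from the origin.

plate: A = 270 × 100 = 27000.00, centroid at (135.00, 50.00).
hole: A = −(46 × 22) = -1012.00, centroid at (193.00, 53.00).
ΣA = 25988.00 in², ΣAx_c = 3449684.00 in³, ΣAy_c = 1296364.00 in³.
x_c = 3449684.00/25988.00 = 132.74 in; y_c = 1296364.00/25988.00 = 49.88 in.

x_c = 132.74 in, y_c = 49.88 in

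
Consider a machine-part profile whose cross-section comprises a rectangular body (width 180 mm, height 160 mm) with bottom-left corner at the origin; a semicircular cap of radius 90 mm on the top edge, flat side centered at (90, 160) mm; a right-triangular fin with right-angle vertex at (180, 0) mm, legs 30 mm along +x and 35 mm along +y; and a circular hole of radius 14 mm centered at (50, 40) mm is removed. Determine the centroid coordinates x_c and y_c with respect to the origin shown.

Part | A | x̄ᵢ | ȳᵢ | A·x̄ᵢ | A·ȳᵢ
rectangular body | 28800.00 | 90.00 | 80.00 | 2592000.00 | 2304000.00
semicircular top | 12723.45 | 90.00 | 198.20 | 1145110.52 | 2521752.04
triangular fin | 525.00 | 190.00 | 11.67 | 99750.00 | 6125.00
hole | -615.75 | 50.00 | 40.00 | -30787.61 | -24630.09
Σ | 41432.70 |  |  | 3806072.91 | 4807246.95
x_c = 3806072.91 / 41432.70 = 91.86 mm
y_c = 4807246.95 / 41432.70 = 116.03 mm

x_c = 91.86 mm, y_c = 116.03 mm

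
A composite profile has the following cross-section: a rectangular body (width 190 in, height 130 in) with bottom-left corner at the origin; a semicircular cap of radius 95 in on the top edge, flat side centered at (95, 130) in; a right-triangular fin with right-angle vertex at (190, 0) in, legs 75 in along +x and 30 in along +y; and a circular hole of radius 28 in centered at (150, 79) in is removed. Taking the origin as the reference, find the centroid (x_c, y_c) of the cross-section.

rectangular body: A = 190 × 130 = 24700.00, centroid at (95.00, 65.00).
semicircular top: A = ½π·95² = 14176.44, centroid at (95.00, 170.32).
triangular fin: A = ½·75·30 = 1125.00, centroid at (215.00, 10.00).
hole: A = −π·28² = -2463.01, centroid at (150.00, 79.00).
ΣA = 37538.43 in², ΣAx_c = 3565685.20 in³, ΣAy_c = 3836692.44 in³.
x_c = 3565685.20/37538.43 = 94.99 in; y_c = 3836692.44/37538.43 = 102.21 in.

x_c = 94.99 in, y_c = 102.21 in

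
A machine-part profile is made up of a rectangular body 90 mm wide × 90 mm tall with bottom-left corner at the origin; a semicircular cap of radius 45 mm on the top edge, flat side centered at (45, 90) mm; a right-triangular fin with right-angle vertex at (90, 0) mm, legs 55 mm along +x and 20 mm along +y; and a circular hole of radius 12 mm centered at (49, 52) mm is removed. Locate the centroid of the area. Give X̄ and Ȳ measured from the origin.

rectangular body: A = 90 × 90 = 8100.00, centroid at (45.00, 45.00).
semicircular top: A = ½π·45² = 3180.86, centroid at (45.00, 109.10).
triangular fin: A = ½·55·20 = 550.00, centroid at (108.33, 6.67).
hole: A = −π·12² = -452.39, centroid at (49.00, 52.00).
ΣA = 11378.47 mm², ΣAX̄ = 545055.07 mm³, ΣAȲ = 691670.05 mm³.
X̄ = 545055.07/11378.47 = 47.90 mm; Ȳ = 691670.05/11378.47 = 60.79 mm.

X̄ = 47.90 mm, Ȳ = 60.79 mm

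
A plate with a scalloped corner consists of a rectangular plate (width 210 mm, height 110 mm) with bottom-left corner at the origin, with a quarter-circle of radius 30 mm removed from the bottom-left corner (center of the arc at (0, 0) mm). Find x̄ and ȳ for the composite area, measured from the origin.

x̄ = 107.91 mm, ȳ = 56.33 mm

Part | A | x̄ᵢ | ȳᵢ | A·x̄ᵢ | A·ȳᵢ
plate | 23100.00 | 105.00 | 55.00 | 2425500.00 | 1270500.00
removed quarter-circle | -706.86 | 12.73 | 12.73 | -9000.00 | -9000.00
Σ | 22393.14 |  |  | 2416500.00 | 1261500.00
x̄ = 2416500.00 / 22393.14 = 107.91 mm
ȳ = 1261500.00 / 22393.14 = 56.33 mm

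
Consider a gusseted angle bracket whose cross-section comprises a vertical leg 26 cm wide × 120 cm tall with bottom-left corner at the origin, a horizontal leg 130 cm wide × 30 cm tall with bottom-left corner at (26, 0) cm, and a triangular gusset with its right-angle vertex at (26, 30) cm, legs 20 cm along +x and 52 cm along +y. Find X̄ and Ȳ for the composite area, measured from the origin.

X̄ = 54.70 cm, Ȳ = 35.85 cm

vertical leg: A = 26 × 120 = 3120.00, centroid at (13.00, 60.00).
horizontal leg: A = 130 × 30 = 3900.00, centroid at (91.00, 15.00).
gusset: A = ½·20·52 = 520.00, centroid at (32.67, 47.33).
ΣA = 7540.00 cm²
ΣAX̄ = (3120.00)(13.00) + (3900.00)(91.00) + (520.00)(32.67) = 412446.67 cm³
ΣAȲ = (3120.00)(60.00) + (3900.00)(15.00) + (520.00)(47.33) = 270313.33 cm³
X̄ = 412446.67 / 7540.00 = 54.70 cm
Ȳ = 270313.33 / 7540.00 = 35.85 cm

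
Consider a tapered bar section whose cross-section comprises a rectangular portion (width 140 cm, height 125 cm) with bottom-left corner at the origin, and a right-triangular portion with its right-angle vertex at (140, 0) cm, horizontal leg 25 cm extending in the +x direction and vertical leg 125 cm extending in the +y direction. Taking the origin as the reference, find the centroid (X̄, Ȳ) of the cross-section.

X̄ = 76.42 cm, Ȳ = 60.79 cm

Part | A | x̄ᵢ | ȳᵢ | A·x̄ᵢ | A·ȳᵢ
rectangular portion | 17500.00 | 70.00 | 62.50 | 1225000.00 | 1093750.00
triangular portion | 1562.50 | 148.33 | 41.67 | 231770.83 | 65104.17
Σ | 19062.50 |  |  | 1456770.83 | 1158854.17
X̄ = 1456770.83 / 19062.50 = 76.42 cm
Ȳ = 1158854.17 / 19062.50 = 60.79 cm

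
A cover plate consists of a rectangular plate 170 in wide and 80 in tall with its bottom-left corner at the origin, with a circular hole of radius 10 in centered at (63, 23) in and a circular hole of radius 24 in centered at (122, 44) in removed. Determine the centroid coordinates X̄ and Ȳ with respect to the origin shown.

X̄ = 79.77 in, Ȳ = 39.83 in

plate: A = 170 × 80 = 13600.00, centroid at (85.00, 40.00).
hole 1: A = −π·10² = -314.16, centroid at (63.00, 23.00).
hole 2: A = −π·24² = -1809.56, centroid at (122.00, 44.00).
ΣA = 11476.28 in²
ΣAX̄ = (13600.00)(85.00) + (-314.16)(63.00) + (-1809.56)(122.00) = 915441.97 in³
ΣAȲ = (13600.00)(40.00) + (-314.16)(23.00) + (-1809.56)(44.00) = 457153.81 in³
X̄ = 915441.97 / 11476.28 = 79.77 in
Ȳ = 457153.81 / 11476.28 = 39.83 in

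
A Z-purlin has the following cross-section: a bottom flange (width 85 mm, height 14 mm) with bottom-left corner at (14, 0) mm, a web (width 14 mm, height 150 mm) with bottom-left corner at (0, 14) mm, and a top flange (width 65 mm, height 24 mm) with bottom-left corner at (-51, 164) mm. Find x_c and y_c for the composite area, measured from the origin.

Part | A | x̄ᵢ | ȳᵢ | A·x̄ᵢ | A·ȳᵢ
bottom flange | 1190.00 | 56.50 | 7.00 | 67235.00 | 8330.00
web | 2100.00 | 7.00 | 89.00 | 14700.00 | 186900.00
top flange | 1560.00 | -18.50 | 176.00 | -28860.00 | 274560.00
Σ | 4850.00 |  |  | 53075.00 | 469790.00
x_c = 53075.00 / 4850.00 = 10.94 mm
y_c = 469790.00 / 4850.00 = 96.86 mm

x_c = 10.94 mm, y_c = 96.86 mm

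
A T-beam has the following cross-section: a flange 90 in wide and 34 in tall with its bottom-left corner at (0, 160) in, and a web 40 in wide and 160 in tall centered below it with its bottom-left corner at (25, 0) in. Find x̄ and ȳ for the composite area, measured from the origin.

x̄ = 45.00 in, ȳ = 111.38 in

web: A = 40 × 160 = 6400.00, centroid at (45.00, 80.00).
flange: A = 90 × 34 = 3060.00, centroid at (45.00, 177.00).
ΣA = 9460.00 in², ΣAx̄ = 425700.00 in³, ΣAȳ = 1053620.00 in³.
x̄ = 425700.00/9460.00 = 45.00 in; ȳ = 1053620.00/9460.00 = 111.38 in.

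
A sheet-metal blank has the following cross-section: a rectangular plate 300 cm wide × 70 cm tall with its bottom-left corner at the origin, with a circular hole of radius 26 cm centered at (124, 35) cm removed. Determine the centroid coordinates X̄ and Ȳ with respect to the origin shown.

plate: A = 300 × 70 = 21000.00, centroid at (150.00, 35.00).
hole: A = −π·26² = -2123.72, centroid at (124.00, 35.00).
ΣA = 18876.28 cm²
ΣAX̄ = (21000.00)(150.00) + (-2123.72)(124.00) = 2886659.14 cm³
ΣAȲ = (21000.00)(35.00) + (-2123.72)(35.00) = 660669.92 cm³
X̄ = 2886659.14 / 18876.28 = 152.93 cm
Ȳ = 660669.92 / 18876.28 = 35.00 cm

X̄ = 152.93 cm, Ȳ = 35.00 cm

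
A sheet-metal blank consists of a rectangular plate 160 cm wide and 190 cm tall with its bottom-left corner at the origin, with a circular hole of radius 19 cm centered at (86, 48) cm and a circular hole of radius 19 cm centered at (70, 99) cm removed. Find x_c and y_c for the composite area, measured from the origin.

x_c = 80.16 cm, y_c = 96.73 cm

plate: A = 160 × 190 = 30400.00, centroid at (80.00, 95.00).
hole 1: A = −π·19² = -1134.11, centroid at (86.00, 48.00).
hole 2: A = −π·19² = -1134.11, centroid at (70.00, 99.00).
ΣA = 28131.77 cm²
ΣAx_c = (30400.00)(80.00) + (-1134.11)(86.00) + (-1134.11)(70.00) = 2255078.07 cm³
ΣAy_c = (30400.00)(95.00) + (-1134.11)(48.00) + (-1134.11)(99.00) = 2721285.10 cm³
x_c = 2255078.07 / 28131.77 = 80.16 cm
y_c = 2721285.10 / 28131.77 = 96.73 cm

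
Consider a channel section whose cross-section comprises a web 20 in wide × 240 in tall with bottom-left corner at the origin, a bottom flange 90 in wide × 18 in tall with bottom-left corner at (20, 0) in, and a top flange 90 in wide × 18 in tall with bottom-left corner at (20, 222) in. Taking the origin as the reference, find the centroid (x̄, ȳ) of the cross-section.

x̄ = 32.16 in, ȳ = 120.00 in

web: A = 20 × 240 = 4800.00, centroid at (10.00, 120.00).
bottom flange: A = 90 × 18 = 1620.00, centroid at (65.00, 9.00).
top flange: A = 90 × 18 = 1620.00, centroid at (65.00, 231.00).
ΣA = 8040.00 in², ΣAx̄ = 258600.00 in³, ΣAȳ = 964800.00 in³.
x̄ = 258600.00/8040.00 = 32.16 in; ȳ = 964800.00/8040.00 = 120.00 in.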